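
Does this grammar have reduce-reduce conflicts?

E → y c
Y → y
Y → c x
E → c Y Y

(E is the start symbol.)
No reduce-reduce conflicts

Augment with E' → E and build the canonical LR(0) collection (I0 = CLOSURE({[E' → . E]}), then GOTO on every symbol after a dot until no new states appear). It has 10 states:
  I0: { [E → . c Y Y], [E → . y c], [E' → . E] }  — shift
  I1: { [E' → E .] }  — accept
  I2: { [E → c . Y Y], [Y → . c x], [Y → . y] }  — shift
  I3: { [E → y . c] }  — shift
  I4: { [E → y c .] }  — reduce
  I5: { [E → c Y . Y], [Y → . c x], [Y → . y] }  — shift
  I6: { [Y → c . x] }  — shift
  I7: { [Y → y .] }  — reduce
  I8: { [Y → c x .] }  — reduce
  I9: { [E → c Y Y .] }  — reduce

No state contains more than one complete item.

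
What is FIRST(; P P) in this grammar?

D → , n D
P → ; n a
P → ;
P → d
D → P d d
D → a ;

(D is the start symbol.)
To compute FIRST(; P P), process the symbols left to right:
Symbol ; is a terminal. Add ';' and stop.
FIRST(; P P) = { ';' }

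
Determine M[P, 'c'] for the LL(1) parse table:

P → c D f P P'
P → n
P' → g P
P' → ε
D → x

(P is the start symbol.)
P → c D f P P'

To find M[P, 'c'], we find productions for P where 'c' is in the predict set (PREDICT(N → α) = (FIRST(α) \ {ε}) ∪ (FOLLOW(N) if α ⇒* ε)).

P → c D f P P': PREDICT = { 'c' }
  'c' is in predict set, so this production goes in M[P, 'c']
P → n: PREDICT = { 'n' }

M[P, 'c'] = P → c D f P P'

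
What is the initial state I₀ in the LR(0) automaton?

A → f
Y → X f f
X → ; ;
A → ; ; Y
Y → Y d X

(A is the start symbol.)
First, augment the grammar with A' → A
I₀ = CLOSURE({ [A' → . A] }):
  [A' → . A] has the dot before A: add [A → . f], [A → . ; ; Y]
No further items can be added.

I₀ = { [A → . ; ; Y], [A → . f], [A' → . A] }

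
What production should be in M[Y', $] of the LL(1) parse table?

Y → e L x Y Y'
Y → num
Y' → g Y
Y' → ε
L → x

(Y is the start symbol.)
Y' → ε

To find M[Y', $], we find productions for Y' where $ is in the predict set (PREDICT(N → α) = (FIRST(α) \ {ε}) ∪ (FOLLOW(N) if α ⇒* ε)).

Relevant sets:
  FOLLOW(Y') = { $, 'g' }

Y' → g Y: PREDICT = { 'g' }
Y' → ε: PREDICT = { $, 'g' }
  $ is in predict set, so this production goes in M[Y', $]

M[Y', $] = Y' → ε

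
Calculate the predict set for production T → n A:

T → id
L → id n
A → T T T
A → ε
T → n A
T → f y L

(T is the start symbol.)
{ 'n' }

PREDICT(T → n A) = (FIRST(RHS) \ {ε}) ∪ (FOLLOW(T) if ε ∈ FIRST(RHS), i.e. RHS ⇒* ε)
FIRST(n A) = { 'n' }
ε ∉ FIRST(n A), so FOLLOW(T) is not added.
PREDICT(T → n A) = { 'n' }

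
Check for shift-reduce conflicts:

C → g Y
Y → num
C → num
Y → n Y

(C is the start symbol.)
No shift-reduce conflicts

Augment with C' → C and build the canonical LR(0) collection (I0 = CLOSURE({[C' → . C]}), then GOTO on every symbol after a dot until no new states appear). It has 8 states:
  I0: { [C → . g Y], [C → . num], [C' → . C] }  — shift
  I1: { [C' → C .] }  — accept
  I2: { [C → g . Y], [Y → . n Y], [Y → . num] }  — shift
  I3: { [C → num .] }  — reduce
  I4: { [C → g Y .] }  — reduce
  I5: { [Y → . n Y], [Y → . num], [Y → n . Y] }  — shift
  I6: { [Y → num .] }  — reduce
  I7: { [Y → n Y .] }  — reduce

No state contains both a complete item and a shift item.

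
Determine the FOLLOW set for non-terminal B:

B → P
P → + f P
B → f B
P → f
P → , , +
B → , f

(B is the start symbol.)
{ $ }

To compute FOLLOW(B), find every occurrence of B on a right-hand side N → α B β: add FIRST(β) \ {ε}, and if β is empty or nullable also add FOLLOW(N). Iterate to a fixed point.

B is the start symbol, so $ ∈ FOLLOW(B).
In B → f B: B is at the end; this adds FOLLOW(B) to itself — nothing new

Taking the union: FOLLOW(B) = { $ }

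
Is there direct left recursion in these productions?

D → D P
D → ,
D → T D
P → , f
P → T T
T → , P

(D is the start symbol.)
D → D P: LEFT RECURSIVE (starts with D)
D → ,: starts with ','
D → T D: starts with T
P → , f: starts with ','
P → T T: starts with T
T → , P: starts with ','

The grammar has direct left recursion on: D.

Answer: Yes, D is left-recursive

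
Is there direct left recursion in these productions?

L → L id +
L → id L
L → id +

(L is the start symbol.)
L → L id +: LEFT RECURSIVE (starts with L)
L → id L: starts with id
L → id +: starts with id

The grammar has direct left recursion on: L.

Answer: Yes, L is left-recursive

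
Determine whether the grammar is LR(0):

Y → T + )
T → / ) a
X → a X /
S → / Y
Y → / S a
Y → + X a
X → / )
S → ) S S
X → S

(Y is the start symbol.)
Yes, the grammar is LR(0)

A grammar is LR(0) if no state in the canonical LR(0) collection has:
  - both a shift item (dot before a terminal) and a complete item (shift-reduce conflict), or
  - two or more complete items (reduce-reduce conflict; the accept item [Y' → Y .] counts as a complete item here).

Augment with Y' → Y and build the canonical LR(0) collection (I0 = CLOSURE({[Y' → . Y]}), then GOTO on every symbol after a dot until no new states appear). It has 24 states:
  I0: { [T → . / ) a], [Y → . + X a], [Y → . / S a], [Y → . T + )], [Y' → . Y] }  — shift
  I1: { [S → . ) S S], [S → . / Y], [X → . / )], [X → . S], [X → . a X /], [Y → + . X a] }  — shift
  I2: { [S → . ) S S], [S → . / Y], [T → / . ) a], [Y → / . S a] }  — shift
  I3: { [Y → T . + )] }  — shift
  I4: { [Y' → Y .] }  — accept
  I5: { [Y → T + . )] }  — shift
  I6: { [Y → T + ) .] }  — reduce
  I7: { [S → ) . S S], [S → . ) S S], [S → . / Y], [T → / ) . a] }  — shift
  I8: { [S → / . Y], [T → . / ) a], [Y → . + X a], [Y → . / S a], [Y → . T + )] }  — shift
  I9: { [Y → / S . a] }  — shift
  I10: { [Y → / S a .] }  — reduce
  I11: { [S → / Y .] }  — reduce
  I12: { [S → ) . S S], [S → . ) S S], [S → . / Y] }  — shift
  I13: { [S → ) S . S], [S → . ) S S], [S → . / Y] }  — shift
  I14: { [T → / ) a .] }  — reduce
  I15: { [S → ) S S .] }  — reduce
  I16: { [S → / . Y], [T → . / ) a], [X → / . )], [Y → . + X a], [Y → . / S a], [Y → . T + )] }  — shift
  I17: { [X → S .] }  — reduce
  I18: { [Y → + X . a] }  — shift
  I19: { [S → . ) S S], [S → . / Y], [X → . / )], [X → . S], [X → . a X /], [X → a . X /] }  — shift
  I20: { [X → a X . /] }  — shift
  I21: { [X → a X / .] }  — reduce
  I22: { [Y → + X a .] }  — reduce
  I23: { [X → / ) .] }  — reduce

Every state is either a pure shift/goto state or contains exactly one complete item and nothing to shift — no conflicts. The grammar is LR(0).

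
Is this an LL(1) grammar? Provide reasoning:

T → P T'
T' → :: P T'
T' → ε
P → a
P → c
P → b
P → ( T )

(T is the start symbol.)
Yes, the grammar is LL(1).

Relevant sets:
  FOLLOW(T') = { $, ')' }

For T':
  PREDICT(T' → :: P T') = { '::' }
  PREDICT(T' → ε) = { $, ')' }
For P:
  PREDICT(P → a) = { 'a' }
  PREDICT(P → c) = { 'c' }
  PREDICT(P → b) = { 'b' }
  PREDICT(P → '(' T ')') = { '(' }
T has a single production, so nothing to check there.

All predict sets are disjoint. The grammar IS LL(1).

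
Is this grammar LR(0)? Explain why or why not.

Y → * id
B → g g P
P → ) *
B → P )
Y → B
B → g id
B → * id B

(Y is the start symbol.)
No. Shift-reduce conflict between [Y → * id .] and [B → . * id B]

Augment with Y' → Y and build the canonical LR(0) collection (I0 = CLOSURE({[Y' → . Y]}), then GOTO on every symbol after a dot until no new states appear). It has 16 states:
  I0: { [B → . * id B], [B → . P )], [B → . g g P], [B → . g id], [P → . ) *], [Y → . * id], [Y → . B], [Y' → . Y] }  — shift
  I1: { [P → ) . *] }  — shift
  I2: { [B → * . id B], [Y → * . id] }  — shift
  I3: { [Y → B .] }  — reduce
  I4: { [B → P . )] }  — shift
  I5: { [Y' → Y .] }  — accept
  I6: { [B → g . g P], [B → g . id] }  — shift
  I7: { [B → g g . P], [P → . ) *] }  — shift
  I8: { [B → g id .] }  — reduce
  I9: { [B → g g P .] }  — reduce
  I10: { [B → P ) .] }  — reduce
  I11: { [B → * id . B], [B → . * id B], [B → . P )], [B → . g g P], [B → . g id], [P → . ) *], [Y → * id .] }  — shift, reduce
  I12: { [B → * . id B] }  — shift
  I13: { [B → * id B .] }  — reduce
  I14: { [B → * id . B], [B → . * id B], [B → . P )], [B → . g g P], [B → . g id], [P → . ) *] }  — shift
  I15: { [P → ) * .] }  — reduce

Conflict in state I11:
  Shift-reduce conflict between [Y → * id .] and [B → . * id B]
So the grammar is NOT LR(0).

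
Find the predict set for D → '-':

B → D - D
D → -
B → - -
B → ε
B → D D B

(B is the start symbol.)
PREDICT(D → '-') = (FIRST(RHS) \ {ε}) ∪ (FOLLOW(D) if ε ∈ FIRST(RHS), i.e. RHS ⇒* ε)
FIRST('-') = { '-' }
ε ∉ FIRST('-'), so FOLLOW(D) is not added.
PREDICT(D → '-') = { '-' }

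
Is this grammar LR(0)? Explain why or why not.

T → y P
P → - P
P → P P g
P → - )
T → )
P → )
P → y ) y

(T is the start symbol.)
A grammar is LR(0) if no state in the canonical LR(0) collection has:
  - both a shift item (dot before a terminal) and a complete item (shift-reduce conflict), or
  - two or more complete items (reduce-reduce conflict; the accept item [T' → T .] counts as a complete item here).

Augment with T' → T and build the canonical LR(0) collection (I0 = CLOSURE({[T' → . T]}), then GOTO on every symbol after a dot until no new states appear). It has 14 states:
  I0: { [T → . )], [T → . y P], [T' → . T] }  — shift
  I1: { [T → ) .] }  — reduce
  I2: { [T' → T .] }  — accept
  I3: { [P → . )], [P → . - )], [P → . - P], [P → . P P g], [P → . y ) y], [T → y . P] }  — shift
  I4: { [P → ) .] }  — reduce
  I5: { [P → - . )], [P → - . P], [P → . )], [P → . - )], [P → . - P], [P → . P P g], [P → . y ) y] }  — shift
  I6: { [P → . )], [P → . - )], [P → . - P], [P → . P P g], [P → . y ) y], [P → P . P g], [T → y P .] }  — shift, reduce
  I7: { [P → y . ) y] }  — shift
  I8: { [P → y ) . y] }  — shift
  I9: { [P → y ) y .] }  — reduce
  I10: { [P → . )], [P → . - )], [P → . - P], [P → . P P g], [P → . y ) y], [P → P . P g], [P → P P . g] }  — shift
  I11: { [P → P P g .] }  — reduce
  I12: { [P → ) .], [P → - ) .] }  — 2 reduces
  I13: { [P → - P .], [P → . )], [P → . - )], [P → . - P], [P → . P P g], [P → . y ) y], [P → P . P g] }  — shift, reduce

Conflict in state I6:
  Shift-reduce conflict between [T → y P .] and [P → . )]
So the grammar is NOT LR(0).

Answer: No. Shift-reduce conflict between [T → y P .] and [P → . )]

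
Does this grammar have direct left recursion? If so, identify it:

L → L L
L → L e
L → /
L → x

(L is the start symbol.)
Yes, L is left-recursive

L → L L: LEFT RECURSIVE (starts with L)
L → L e: LEFT RECURSIVE (starts with L)
L → /: starts with '/'
L → x: starts with x

The grammar has direct left recursion on: L.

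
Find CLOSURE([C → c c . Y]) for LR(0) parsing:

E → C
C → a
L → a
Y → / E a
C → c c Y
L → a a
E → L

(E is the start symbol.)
To compute CLOSURE, for each item [A → α.Bβ] where B is a non-terminal, add [B → .γ] for all productions B → γ; repeat for the newly added items until nothing changes.

Start with: [C → c c . Y]
  [C → c c . Y] has the dot before Y: add [Y → . / E a]
No further items can be added.

CLOSURE = { [C → c c . Y], [Y → . / E a] }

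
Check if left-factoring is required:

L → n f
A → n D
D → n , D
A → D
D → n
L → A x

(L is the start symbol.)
Left-factoring is needed when two productions for the same non-terminal
share a common prefix on the right-hand side.

Productions for L:
  L → n f
  L → A x
Productions for A:
  A → n D
  A → D
Productions for D:
  D → n , D
  D → n

Found common prefix 'n' in productions for D

Answer: Yes, D has productions with common prefix 'n'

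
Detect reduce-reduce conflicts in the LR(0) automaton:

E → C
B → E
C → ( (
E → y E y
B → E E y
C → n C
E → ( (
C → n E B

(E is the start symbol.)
Yes — I8: [C → n C .] vs [E → C .]; I14: [C → ( ( .] vs [E → ( ( .]

A reduce-reduce conflict occurs when an LR(0) state has two complete items [A → α .] and [B → β .] — both call for a reduction, and with no lookahead the parser cannot choose between them.

Augment with E' → E and build the canonical LR(0) collection (I0 = CLOSURE({[E' → . E]}), then GOTO on every symbol after a dot until no new states appear). It has 15 states:
  I0: { [C → . ( (], [C → . n C], [C → . n E B], [E → . ( (], [E → . C], [E → . y E y], [E' → . E] }  — shift
  I1: { [C → ( . (], [E → ( . (] }  — shift
  I2: { [E → C .] }  — reduce
  I3: { [E' → E .] }  — accept
  I4: { [C → . ( (], [C → . n C], [C → . n E B], [C → n . C], [C → n . E B], [E → . ( (], [E → . C], [E → . y E y] }  — shift
  I5: { [C → . ( (], [C → . n C], [C → . n E B], [E → . ( (], [E → . C], [E → . y E y], [E → y . E y] }  — shift
  I6: { [E → y E . y] }  — shift
  I7: { [E → y E y .] }  — reduce
  I8: { [C → n C .], [E → C .] }  — 2 reduces
  I9: { [B → . E E y], [B → . E], [C → . ( (], [C → . n C], [C → . n E B], [C → n E . B], [E → . ( (], [E → . C], [E → . y E y] }  — shift
  I10: { [C → n E B .] }  — reduce
  I11: { [B → E . E y], [B → E .], [C → . ( (], [C → . n C], [C → . n E B], [E → . ( (], [E → . C], [E → . y E y] }  — shift, reduce
  I12: { [B → E E . y] }  — shift
  I13: { [B → E E y .] }  — reduce
  I14: { [C → ( ( .], [E → ( ( .] }  — 2 reduces

I8 contains complete items [C → n C .], [E → C .] — reduce-reduce conflict.
I14 contains complete items [C → ( ( .], [E → ( ( .] — reduce-reduce conflict.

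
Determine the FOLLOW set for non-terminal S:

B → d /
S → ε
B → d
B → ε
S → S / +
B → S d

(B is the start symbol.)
{ '/', 'd' }

In S → S / +: S is followed by '/' '+', add FIRST('/' '+') \ {ε} = { '/' }
In B → S d: S is followed by d, add FIRST(d) \ {ε} = { 'd' }

Taking the union: FOLLOW(S) = { '/', 'd' }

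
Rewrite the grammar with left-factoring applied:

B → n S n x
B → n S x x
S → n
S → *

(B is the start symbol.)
Left-factoring transforms A → αβ₁ | αβ₂ into A → αA' and A' → β₁ | β₂
(α is the longest common prefix among the alternatives). Repeat until
no nonterminal has two alternatives with a common prefix.

Round 1: B has alternatives sharing prefix 'n S'. Introduce B': B → n S B'
  Add: B' → n x
  Add: B' → x x

No remaining common prefixes — done.

Resulting grammar:
B → n S B'
B' → n x
B' → x x
S → n
S → *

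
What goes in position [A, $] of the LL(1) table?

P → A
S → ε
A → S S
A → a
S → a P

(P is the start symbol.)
To find M[A, $], we find productions for A where $ is in the predict set (PREDICT(N → α) = (FIRST(α) \ {ε}) ∪ (FOLLOW(N) if α ⇒* ε)).

Relevant sets:
  FIRST(S) = { 'a', ε }
  FOLLOW(A) = { $, 'a' }

A → S S: PREDICT = { $, 'a' }
  $ is in predict set, so this production goes in M[A, $]
A → a: PREDICT = { 'a' }

M[A, $] = A → S S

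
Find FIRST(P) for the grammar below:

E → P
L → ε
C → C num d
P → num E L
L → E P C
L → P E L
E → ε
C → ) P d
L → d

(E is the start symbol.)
To compute FIRST(P), examine every production with P on the left-hand side, reading each right-hand side left to right until a non-nullable symbol is reached.

From P → num E L:
  - num is a terminal: add 'num' and stop

Collecting: FIRST(P) = { 'num' }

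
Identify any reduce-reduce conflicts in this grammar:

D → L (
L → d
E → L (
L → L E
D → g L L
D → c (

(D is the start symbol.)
No reduce-reduce conflicts

Augment with D' → D and build the canonical LR(0) collection (I0 = CLOSURE({[D' → . D]}), then GOTO on every symbol after a dot until no new states appear). It has 13 states:
  I0: { [D → . L (], [D → . c (], [D → . g L L], [D' → . D], [L → . L E], [L → . d] }  — shift
  I1: { [D' → D .] }  — accept
  I2: { [D → L . (], [E → . L (], [L → . L E], [L → . d], [L → L . E] }  — shift
  I3: { [D → c . (] }  — shift
  I4: { [L → d .] }  — reduce
  I5: { [D → g . L L], [L → . L E], [L → . d] }  — shift
  I6: { [D → g L . L], [E → . L (], [L → . L E], [L → . d], [L → L . E] }  — shift
  I7: { [L → L E .] }  — reduce
  I8: { [D → g L L .], [E → . L (], [E → L . (], [L → . L E], [L → . d], [L → L . E] }  — shift, reduce
  I9: { [E → L ( .] }  — reduce
  I10: { [E → . L (], [E → L . (], [L → . L E], [L → . d], [L → L . E] }  — shift
  I11: { [D → c ( .] }  — reduce
  I12: { [D → L ( .] }  — reduce

No state contains more than one complete item.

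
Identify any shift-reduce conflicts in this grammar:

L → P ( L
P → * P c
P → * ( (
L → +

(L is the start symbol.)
A shift-reduce conflict occurs when an LR(0) state has both:
  - a complete (reduce) item [A → α .] (dot at the end), and
  - a shift item [B → β . c γ] (dot before a terminal).

Augment with L' → L and build the canonical LR(0) collection (I0 = CLOSURE({[L' → . L]}), then GOTO on every symbol after a dot until no new states appear). It has 11 states:
  I0: { [L → . +], [L → . P ( L], [L' → . L], [P → . * ( (], [P → . * P c] }  — shift
  I1: { [P → * . ( (], [P → * . P c], [P → . * ( (], [P → . * P c] }  — shift
  I2: { [L → + .] }  — reduce
  I3: { [L' → L .] }  — accept
  I4: { [L → P . ( L] }  — shift
  I5: { [L → . +], [L → . P ( L], [L → P ( . L], [P → . * ( (], [P → . * P c] }  — shift
  I6: { [L → P ( L .] }  — reduce
  I7: { [P → * ( . (] }  — shift
  I8: { [P → * P . c] }  — shift
  I9: { [P → * P c .] }  — reduce
  I10: { [P → * ( ( .] }  — reduce

No state contains both a complete item and a shift item.

Answer: No shift-reduce conflicts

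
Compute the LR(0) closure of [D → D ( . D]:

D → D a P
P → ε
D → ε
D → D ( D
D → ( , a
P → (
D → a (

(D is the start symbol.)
To compute CLOSURE, for each item [A → α.Bβ] where B is a non-terminal, add [B → .γ] for all productions B → γ; repeat for the newly added items until nothing changes.

Start with: [D → D ( . D]
  [D → D ( . D] has the dot before D: add [D → . D a P], [D → .], [D → . D ( D], [D → . ( , a], [D → . a (]
No further items can be added.

CLOSURE = { [D → . ( , a], [D → . D ( D], [D → . D a P], [D → . a (], [D → .], [D → D ( . D] }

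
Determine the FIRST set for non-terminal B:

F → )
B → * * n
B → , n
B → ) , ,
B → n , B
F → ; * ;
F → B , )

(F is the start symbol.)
From B → * * n:
  - '*' is a terminal: add '*' and stop
From B → , n:
  - ',' is a terminal: add ',' and stop
From B → ) , ,:
  - ')' is a terminal: add ')' and stop
From B → n , B:
  - n is a terminal: add 'n' and stop

Collecting: FIRST(B) = { ')', '*', ',', 'n' }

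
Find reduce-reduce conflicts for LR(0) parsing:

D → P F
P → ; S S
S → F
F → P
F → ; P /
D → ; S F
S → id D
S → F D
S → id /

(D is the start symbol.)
A reduce-reduce conflict occurs when an LR(0) state has two complete items [A → α .] and [B → β .] — both call for a reduction, and with no lookahead the parser cannot choose between them.

Augment with D' → D and build the canonical LR(0) collection (I0 = CLOSURE({[D' → . D]}), then GOTO on every symbol after a dot until no new states appear). It has 18 states:
  I0: { [D → . ; S F], [D → . P F], [D' → . D], [P → . ; S S] }  — shift
  I1: { [D → ; . S F], [F → . ; P /], [F → . P], [P → . ; S S], [P → ; . S S], [S → . F D], [S → . F], [S → . id /], [S → . id D] }  — shift
  I2: { [D' → D .] }  — accept
  I3: { [D → P . F], [F → . ; P /], [F → . P], [P → . ; S S] }  — shift
  I4: { [F → . ; P /], [F → . P], [F → ; . P /], [P → . ; S S], [P → ; . S S], [S → . F D], [S → . F], [S → . id /], [S → . id D] }  — shift
  I5: { [D → P F .] }  — reduce
  I6: { [F → P .] }  — reduce
  I7: { [D → . ; S F], [D → . P F], [P → . ; S S], [S → F . D], [S → F .] }  — shift, reduce
  I8: { [F → ; P . /], [F → P .] }  — shift, reduce
  I9: { [F → . ; P /], [F → . P], [P → . ; S S], [P → ; S . S], [S → . F D], [S → . F], [S → . id /], [S → . id D] }  — shift
  I10: { [D → . ; S F], [D → . P F], [P → . ; S S], [S → id . /], [S → id . D] }  — shift
  I11: { [S → id / .] }  — reduce
  I12: { [S → id D .] }  — reduce
  I13: { [P → ; S S .] }  — reduce
  I14: { [F → ; P / .] }  — reduce
  I15: { [S → F D .] }  — reduce
  I16: { [D → ; S . F], [F → . ; P /], [F → . P], [P → . ; S S], [P → ; S . S], [S → . F D], [S → . F], [S → . id /], [S → . id D] }  — shift
  I17: { [D → . ; S F], [D → . P F], [D → ; S F .], [P → . ; S S], [S → F . D], [S → F .] }  — shift, 2 reduces

I17 contains complete items [D → ; S F .], [S → F .] — reduce-reduce conflict.

Answer: Yes — I17: [D → ; S F .] vs [S → F .]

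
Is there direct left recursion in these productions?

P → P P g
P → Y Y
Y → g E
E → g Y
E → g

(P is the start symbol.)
P → P P g: LEFT RECURSIVE (starts with P)
P → Y Y: starts with Y
Y → g E: starts with g
E → g Y: starts with g
E → g: starts with g

The grammar has direct left recursion on: P.

Answer: Yes, P is left-recursive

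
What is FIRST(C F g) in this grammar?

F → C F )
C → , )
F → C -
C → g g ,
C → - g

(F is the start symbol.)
FIRST sets of the non-terminals involved (from the grammar, by fixed-point iteration):
  FIRST(C) = { ',', '-', 'g' }

To compute FIRST(C F g), process the symbols left to right:
Symbol C is a non-terminal. Add FIRST(C) \ {ε} = { ',', '-', 'g' }
C is not nullable (ε ∉ FIRST(C)), so stop here.
FIRST(C F g) = { ',', '-', 'g' }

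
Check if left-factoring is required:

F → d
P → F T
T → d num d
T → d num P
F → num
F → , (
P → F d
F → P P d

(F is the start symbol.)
Yes, P has productions with common prefix 'F'; T has productions with common prefix 'd num'

Left-factoring is needed when two productions for the same non-terminal
share a common prefix on the right-hand side.

Productions for F:
  F → d
  F → num
  F → , (
  F → P P d
Productions for P:
  P → F T
  P → F d
Productions for T:
  T → d num d
  T → d num P

Found common prefix 'F' in productions for P
Found common prefix 'd num' in productions for T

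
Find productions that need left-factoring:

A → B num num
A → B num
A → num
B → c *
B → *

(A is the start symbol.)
Left-factoring is needed when two productions for the same non-terminal
share a common prefix on the right-hand side.

Productions for A:
  A → B num num
  A → B num
  A → num
Productions for B:
  B → c *
  B → *

Found common prefix 'B num' in productions for A

Answer: Yes, A has productions with common prefix 'B num'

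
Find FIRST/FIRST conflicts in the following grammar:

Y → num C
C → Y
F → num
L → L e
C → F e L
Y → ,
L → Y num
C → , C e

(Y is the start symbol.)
FIRST sets of the non-terminals at (or reachable through a nullable prefix from) the front of some alternative:
  FIRST(Y) = { ',', 'num' }
  FIRST(F) = { 'num' }
  FIRST(L) = { ',', 'num' }

Productions for Y:
  Y → num C: FIRST = { 'num' }
  Y → ,: FIRST = { ',' }
Productions for C:
  C → Y: FIRST = { ',', 'num' }
  C → F e L: FIRST = { 'num' }
  C → , C e: FIRST = { ',' }
Productions for L:
  L → L e: FIRST = { ',', 'num' }
  L → Y num: FIRST = { ',', 'num' }
F has only one production, so no FIRST/FIRST conflict is possible there.

Conflict for C: C → Y and C → F e L
  Overlap: { 'num' }
Conflict for C: C → Y and C → , C e
  Overlap: { ',' }
Conflict for L: L → L e and L → Y num
  Overlap: { ',', 'num' }

Answer: Yes. C → Y / C → F e L on { 'num' }; C → Y / C → ',' C e on { ',' }; L → L e / L → Y num on { ',', 'num' }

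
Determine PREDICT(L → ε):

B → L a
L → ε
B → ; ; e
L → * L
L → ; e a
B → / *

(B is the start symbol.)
{ 'a' }

PREDICT(L → ε) = (FIRST(RHS) \ {ε}) ∪ (FOLLOW(L) if ε ∈ FIRST(RHS), i.e. RHS ⇒* ε)
The right-hand side is ε (FIRST(ε) = { ε }), so the predict set is FOLLOW(L) = { 'a' }
PREDICT(L → ε) = { 'a' }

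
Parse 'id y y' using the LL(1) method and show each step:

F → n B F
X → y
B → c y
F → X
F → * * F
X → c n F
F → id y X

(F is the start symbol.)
Stack is shown with the top on the left.

Stack     Input     Action
--------------------------
F $       id y y $  output F → id y X
id y X $  id y y $  match 'id'
y X $     y y $     match 'y'
X $       y $       output X → y
y $       y $       match 'y'
$         $         accept

The string is accepted.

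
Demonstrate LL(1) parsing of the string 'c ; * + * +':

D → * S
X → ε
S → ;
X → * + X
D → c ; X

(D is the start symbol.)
LL(1) parsing maintains a stack (initially the start symbol over $) and the input. At each step: if the stack top is a terminal, match it against the current input token; if it is a non-terminal N, replace it with the RHS of M[N, lookahead] (the unique production whose predict set contains the lookahead).

Stack is shown with the top on the left.

Stack    Input          Action
------------------------------
D $      c ; * + * + $  output D → c ; X
c ; X $  c ; * + * + $  match 'c'
; X $    ; * + * + $    match ';'
X $      * + * + $      output X → * + X
* + X $  * + * + $      match '*'
+ X $    + * + $        match '+'
X $      * + $          output X → * + X
* + X $  * + $          match '*'
+ X $    + $            match '+'
X $      $              output X → ε
$        $              accept

The string is accepted.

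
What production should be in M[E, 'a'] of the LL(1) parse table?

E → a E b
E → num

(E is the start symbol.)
To find M[E, 'a'], we find productions for E where 'a' is in the predict set (PREDICT(N → α) = (FIRST(α) \ {ε}) ∪ (FOLLOW(N) if α ⇒* ε)).

E → a E b: PREDICT = { 'a' }
  'a' is in predict set, so this production goes in M[E, 'a']
E → num: PREDICT = { 'num' }

M[E, 'a'] = E → a E b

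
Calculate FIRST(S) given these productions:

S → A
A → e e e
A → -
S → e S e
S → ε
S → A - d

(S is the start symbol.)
{ '-', 'e', ε }

FIRST sets of the other non-terminals involved (by the same procedure, iterated to a fixed point):
  FIRST(A) = { '-', 'e' }

From S → A:
  - A is a non-terminal: add FIRST(A) \ {ε} = { '-', 'e' }
    A is not nullable, so stop
From S → e S e:
  - e is a terminal: add 'e' and stop
From S → ε:
  - ε-production, so ε ∈ FIRST(S)
From S → A - d:
  - A is a non-terminal: add FIRST(A) \ {ε} = { '-', 'e' }
    A is not nullable, so stop

Collecting: FIRST(S) = { '-', 'e', ε }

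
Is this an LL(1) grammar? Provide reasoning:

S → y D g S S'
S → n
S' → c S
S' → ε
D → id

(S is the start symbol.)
A grammar is LL(1) if for each non-terminal N with multiple productions, the predict sets of those productions are pairwise disjoint, where PREDICT(N → α) = (FIRST(α) \ {ε}) ∪ (FOLLOW(N) if α ⇒* ε).

Relevant sets:
  FOLLOW(S') = { $, 'c' }

For S:
  PREDICT(S → y D g S S') = { 'y' }
  PREDICT(S → n) = { 'n' }
For S':
  PREDICT(S' → c S) = { 'c' }
  PREDICT(S' → ε) = { $, 'c' }
D has a single production, so nothing to check there.

Conflict found: Predict set conflict for S': { 'c' }
The grammar is NOT LL(1).

Answer: No. Predict set conflict for S': { 'c' }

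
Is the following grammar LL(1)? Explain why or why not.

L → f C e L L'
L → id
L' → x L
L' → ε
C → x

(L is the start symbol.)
A grammar is LL(1) if for each non-terminal N with multiple productions, the predict sets of those productions are pairwise disjoint, where PREDICT(N → α) = (FIRST(α) \ {ε}) ∪ (FOLLOW(N) if α ⇒* ε).

Relevant sets:
  FOLLOW(L') = { $, 'x' }

For L:
  PREDICT(L → f C e L L') = { 'f' }
  PREDICT(L → id) = { 'id' }
For L':
  PREDICT(L' → x L) = { 'x' }
  PREDICT(L' → ε) = { $, 'x' }
C has a single production, so nothing to check there.

Conflict found: Predict set conflict for L': { 'x' }
The grammar is NOT LL(1).

Answer: No. Predict set conflict for L': { 'x' }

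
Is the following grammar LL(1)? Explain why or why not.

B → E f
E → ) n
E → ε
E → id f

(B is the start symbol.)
Relevant sets:
  FOLLOW(E) = { 'f' }

For E:
  PREDICT(E → ')' n) = { ')' }
  PREDICT(E → ε) = { 'f' }
  PREDICT(E → id f) = { 'id' }
B has a single production, so nothing to check there.

All predict sets are disjoint. The grammar IS LL(1).

Answer: Yes, the grammar is LL(1).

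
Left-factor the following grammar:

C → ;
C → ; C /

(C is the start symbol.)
Left-factoring transforms A → αβ₁ | αβ₂ into A → αA' and A' → β₁ | β₂
(α is the longest common prefix among the alternatives). Repeat until
no nonterminal has two alternatives with a common prefix.

Round 1: C has alternatives sharing prefix ';'. Introduce C': C → ; C'
  Add: C' → ε
  Add: C' → C /

No remaining common prefixes — done.

Resulting grammar:
C → ; C'
C' → ε
C' → C /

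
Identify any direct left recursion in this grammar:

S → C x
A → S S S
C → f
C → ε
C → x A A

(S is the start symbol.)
Direct left recursion occurs when N → N α for some non-terminal N (the right-hand side begins with the left-hand side itself).

S → C x: starts with C
A → S S S: starts with S
C → f: starts with f
C → ε: starts with ε
C → x A A: starts with x

No direct left recursion found.

Answer: No direct left recursion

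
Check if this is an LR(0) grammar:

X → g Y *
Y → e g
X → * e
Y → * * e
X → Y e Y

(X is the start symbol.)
Augment with X' → X and build the canonical LR(0) collection (I0 = CLOSURE({[X' → . X]}), then GOTO on every symbol after a dot until no new states appear). It has 15 states:
  I0: { [X → . * e], [X → . Y e Y], [X → . g Y *], [X' → . X], [Y → . * * e], [Y → . e g] }  — shift
  I1: { [X → * . e], [Y → * . * e] }  — shift
  I2: { [X' → X .] }  — accept
  I3: { [X → Y . e Y] }  — shift
  I4: { [Y → e . g] }  — shift
  I5: { [X → g . Y *], [Y → . * * e], [Y → . e g] }  — shift
  I6: { [Y → * . * e] }  — shift
  I7: { [X → g Y . *] }  — shift
  I8: { [X → g Y * .] }  — reduce
  I9: { [Y → * * . e] }  — shift
  I10: { [Y → * * e .] }  — reduce
  I11: { [Y → e g .] }  — reduce
  I12: { [X → Y e . Y], [Y → . * * e], [Y → . e g] }  — shift
  I13: { [X → Y e Y .] }  — reduce
  I14: { [X → * e .] }  — reduce

Every state is either a pure shift/goto state or contains exactly one complete item and nothing to shift — no conflicts. The grammar is LR(0).

Answer: Yes, the grammar is LR(0)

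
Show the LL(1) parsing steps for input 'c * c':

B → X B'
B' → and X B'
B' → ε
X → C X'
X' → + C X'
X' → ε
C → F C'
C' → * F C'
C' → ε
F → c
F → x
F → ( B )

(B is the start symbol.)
Stack is shown with the top on the left.

Stack           Input    Action
-------------------------------
B $             c * c $  output B → X B'
X B' $          c * c $  output X → C X'
C X' B' $       c * c $  output C → F C'
F C' X' B' $    c * c $  output F → c
c C' X' B' $    c * c $  match 'c'
C' X' B' $      * c $    output C' → * F C'
* F C' X' B' $  * c $    match '*'
F C' X' B' $    c $      output F → c
c C' X' B' $    c $      match 'c'
C' X' B' $      $        output C' → ε
X' B' $         $        output X' → ε
B' $            $        output B' → ε
$               $        accept

The string is accepted.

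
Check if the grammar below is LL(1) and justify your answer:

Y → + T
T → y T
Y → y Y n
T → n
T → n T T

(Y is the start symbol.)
No. Predict set conflict for T: { 'n' }

For Y:
  PREDICT(Y → '+' T) = { '+' }
  PREDICT(Y → y Y n) = { 'y' }
For T:
  PREDICT(T → y T) = { 'y' }
  PREDICT(T → n) = { 'n' }
  PREDICT(T → n T T) = { 'n' }

Conflict found: Predict set conflict for T: { 'n' }
The grammar is NOT LL(1).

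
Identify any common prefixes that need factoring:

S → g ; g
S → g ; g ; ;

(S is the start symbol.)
Yes, S has productions with common prefix 'g ; g'

Left-factoring is needed when two productions for the same non-terminal
share a common prefix on the right-hand side.

Productions for S:
  S → g ; g
  S → g ; g ; ;

Found common prefix 'g ; g' in productions for S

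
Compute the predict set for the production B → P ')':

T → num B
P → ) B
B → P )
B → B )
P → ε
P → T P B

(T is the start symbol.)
{ ')', 'num' }

PREDICT(B → P ')') = (FIRST(RHS) \ {ε}) ∪ (FOLLOW(B) if ε ∈ FIRST(RHS), i.e. RHS ⇒* ε)
FIRST(P) = { ')', 'num', ε }
FIRST(P ')') = { ')', 'num' }
ε ∉ FIRST(P ')'), so FOLLOW(B) is not added.
PREDICT(B → P ')') = { ')', 'num' }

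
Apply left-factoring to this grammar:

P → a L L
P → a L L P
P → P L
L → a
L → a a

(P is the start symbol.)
Left-factoring transforms A → αβ₁ | αβ₂ into A → αA' and A' → β₁ | β₂
(α is the longest common prefix among the alternatives). Repeat until
no nonterminal has two alternatives with a common prefix.

Round 1: P has alternatives sharing prefix 'a L L'. Introduce P': P → a L L P'
  Add: P' → ε
  Add: P' → P

Round 2: L has alternatives sharing prefix 'a'. Introduce L': L → a L'
  Add: L' → ε
  Add: L' → a

No remaining common prefixes — done.

Resulting grammar:
P → a L L P'
P' → ε
P' → P
P → P L
L → a L'
L' → ε
L' → a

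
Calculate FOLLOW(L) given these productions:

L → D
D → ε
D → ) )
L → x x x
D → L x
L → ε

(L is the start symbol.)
L is the start symbol, so $ ∈ FOLLOW(L).
In D → L x: L is followed by x, add FIRST(x) \ {ε} = { 'x' }

Taking the union: FOLLOW(L) = { $, 'x' }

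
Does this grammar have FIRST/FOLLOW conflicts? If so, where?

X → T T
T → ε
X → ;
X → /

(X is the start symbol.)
Nullable non-terminals: T, X.
FIRST sets used below: FIRST(T) = { ε }
T has a nullable alternative but only one production, so nothing to check.

X: nullable alternative(s) X → T T; FOLLOW(X) = { $ }
  X → T T: FIRST \ {ε} = { } — this is the only nullable alternative, skip
  X → ;: FIRST \ {ε} = { ';' } — disjoint from FOLLOW(X)
  X → /: FIRST \ {ε} = { '/' } — disjoint from FOLLOW(X)

No FIRST/FOLLOW conflicts found.

Answer: No FIRST/FOLLOW conflicts.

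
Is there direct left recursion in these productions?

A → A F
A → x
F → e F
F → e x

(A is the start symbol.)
Yes, A is left-recursive

A → A F: LEFT RECURSIVE (starts with A)
A → x: starts with x
F → e F: starts with e
F → e x: starts with e

The grammar has direct left recursion on: A.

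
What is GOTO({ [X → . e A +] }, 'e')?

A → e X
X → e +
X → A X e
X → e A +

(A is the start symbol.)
GOTO(I, 'e') = CLOSURE({ [A → αX.β] : [A → α.Xβ] ∈ I, X = 'e' })

Items with dot before 'e', with the dot advanced:
  [X → . e A +] → [X → e . A +]
Closure of the advanced items:
  [X → e . A +] has the dot before A: add [A → . e X]

GOTO = { [A → . e X], [X → e . A +] }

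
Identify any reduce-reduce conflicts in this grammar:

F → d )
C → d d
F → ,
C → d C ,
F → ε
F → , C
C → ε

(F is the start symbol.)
A reduce-reduce conflict occurs when an LR(0) state has two complete items [A → α .] and [B → β .] — both call for a reduction, and with no lookahead the parser cannot choose between them.

Augment with F' → F and build the canonical LR(0) collection (I0 = CLOSURE({[F' → . F]}), then GOTO on every symbol after a dot until no new states appear). It has 10 states:
  I0: { [F → . , C], [F → . ,], [F → . d )], [F → .], [F' → . F] }  — shift, reduce
  I1: { [C → . d C ,], [C → . d d], [C → .], [F → , . C], [F → , .] }  — shift, 2 reduces
  I2: { [F' → F .] }  — accept
  I3: { [F → d . )] }  — shift
  I4: { [F → d ) .] }  — reduce
  I5: { [F → , C .] }  — reduce
  I6: { [C → . d C ,], [C → . d d], [C → .], [C → d . C ,], [C → d . d] }  — shift, reduce
  I7: { [C → d C . ,] }  — shift
  I8: { [C → . d C ,], [C → . d d], [C → .], [C → d . C ,], [C → d . d], [C → d d .] }  — shift, 2 reduces
  I9: { [C → d C , .] }  — reduce

I1 contains complete items [C → .], [F → , .] — reduce-reduce conflict.
I8 contains complete items [C → .], [C → d d .] — reduce-reduce conflict.

Answer: Yes — I1: [C → .] vs [F → , .]; I8: [C → .] vs [C → d d .]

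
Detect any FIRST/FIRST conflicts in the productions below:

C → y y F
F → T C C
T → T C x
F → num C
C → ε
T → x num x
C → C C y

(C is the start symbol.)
FIRST sets of the non-terminals at (or reachable through a nullable prefix from) the front of some alternative:
  FIRST(C) = { 'y', ε }
  FIRST(T) = { 'x' }

Productions for C:
  C → y y F: FIRST = { 'y' }
  C → ε: FIRST = { ε }
  C → C C y: FIRST = { 'y' }
Productions for F:
  F → T C C: FIRST = { 'x' }
  F → num C: FIRST = { 'num' }
Productions for T:
  T → T C x: FIRST = { 'x' }
  T → x num x: FIRST = { 'x' }

Conflict for C: C → y y F and C → C C y
  Overlap: { 'y' }
Conflict for T: T → T C x and T → x num x
  Overlap: { 'x' }

Answer: Yes. C → y y F / C → C C y on { 'y' }; T → T C x / T → x num x on { 'x' }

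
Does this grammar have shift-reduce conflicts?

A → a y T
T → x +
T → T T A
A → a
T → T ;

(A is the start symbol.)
Yes — I2: [A → a .] vs [A → a . y T]; I4: [A → a y T .] vs [T → T . ;]

A shift-reduce conflict occurs when an LR(0) state has both:
  - a complete (reduce) item [A → α .] (dot at the end), and
  - a shift item [B → β . c γ] (dot before a terminal).

Augment with A' → A and build the canonical LR(0) collection (I0 = CLOSURE({[A' → . A]}), then GOTO on every symbol after a dot until no new states appear). It has 10 states:
  I0: { [A → . a y T], [A → . a], [A' → . A] }  — shift
  I1: { [A' → A .] }  — accept
  I2: { [A → a . y T], [A → a .] }  — shift, reduce
  I3: { [A → a y . T], [T → . T ;], [T → . T T A], [T → . x +] }  — shift
  I4: { [A → a y T .], [T → . T ;], [T → . T T A], [T → . x +], [T → T . ;], [T → T . T A] }  — shift, reduce
  I5: { [T → x . +] }  — shift
  I6: { [T → x + .] }  — reduce
  I7: { [T → T ; .] }  — reduce
  I8: { [A → . a y T], [A → . a], [T → . T ;], [T → . T T A], [T → . x +], [T → T . ;], [T → T . T A], [T → T T . A] }  — shift
  I9: { [T → T T A .] }  — reduce

I2 contains reduce item [A → a .] and shift item [A → a . y T] — shift-reduce conflict.
I4 contains reduce item [A → a y T .] and shift items [T → T . ;], [T → . x +] — shift-reduce conflict.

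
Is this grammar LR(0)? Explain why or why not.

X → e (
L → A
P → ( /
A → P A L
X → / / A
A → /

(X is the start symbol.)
A grammar is LR(0) if no state in the canonical LR(0) collection has:
  - both a shift item (dot before a terminal) and a complete item (shift-reduce conflict), or
  - two or more complete items (reduce-reduce conflict; the accept item [X' → X .] counts as a complete item here).

Augment with X' → X and build the canonical LR(0) collection (I0 = CLOSURE({[X' → . X]}), then GOTO on every symbol after a dot until no new states appear). It has 14 states:
  I0: { [X → . / / A], [X → . e (], [X' → . X] }  — shift
  I1: { [X → / . / A] }  — shift
  I2: { [X' → X .] }  — accept
  I3: { [X → e . (] }  — shift
  I4: { [X → e ( .] }  — reduce
  I5: { [A → . /], [A → . P A L], [P → . ( /], [X → / / . A] }  — shift
  I6: { [P → ( . /] }  — shift
  I7: { [A → / .] }  — reduce
  I8: { [X → / / A .] }  — reduce
  I9: { [A → . /], [A → . P A L], [A → P . A L], [P → . ( /] }  — shift
  I10: { [A → . /], [A → . P A L], [A → P A . L], [L → . A], [P → . ( /] }  — shift
  I11: { [L → A .] }  — reduce
  I12: { [A → P A L .] }  — reduce
  I13: { [P → ( / .] }  — reduce

Every state is either a pure shift/goto state or contains exactly one complete item and nothing to shift — no conflicts. The grammar is LR(0).

Answer: Yes, the grammar is LR(0)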